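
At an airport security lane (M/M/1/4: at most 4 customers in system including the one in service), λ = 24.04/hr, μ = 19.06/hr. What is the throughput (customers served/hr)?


ρ = 1.2613; P_K = (1−ρ)ρ^4/(1−ρ^5) = 0.301661
λ_eff = λ(1 − P_K) = 24.04·(1 − 0.301661) = 24.04·0.698339 = 16.7881 /hr

Final: 16.7881 /hr


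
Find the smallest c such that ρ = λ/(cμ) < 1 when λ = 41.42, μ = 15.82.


Stability requires cμ > λ ⇔ c > λ/μ.
λ/μ = 41.42/15.82 = 2.6182
Minimum integer c = ⌊2.6182⌋ + 1 = 3
Check: 3·15.82 = 47.46 > 41.42, while 2·15.82 = 31.64 ≤ 41.42

Final: 3 servers


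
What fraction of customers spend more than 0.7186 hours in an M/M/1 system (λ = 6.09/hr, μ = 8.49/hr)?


W ~ Exponential(μ−λ) for M/M/1.
μ − λ = 8.49 − 6.09 = 2.4000
P(W > t) = e^{−(μ−λ)t} = e^{−1.7246} = 0.178237

Final: 0.178237


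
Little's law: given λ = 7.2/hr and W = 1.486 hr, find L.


L = λW = 7.2·1.486 = 10.6992

Final: 10.6992


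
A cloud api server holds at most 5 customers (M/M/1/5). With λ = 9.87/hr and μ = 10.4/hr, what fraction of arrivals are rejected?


ρ = λ/μ = 9.87/10.4 = 0.9490
P_K = (1−ρ)ρ^K/(1−ρ^(K+1)) = (0.05096·0.769873)/(1 − 0.730639)
= 0.039234/0.269361 = 0.145656

Final: 0.145656


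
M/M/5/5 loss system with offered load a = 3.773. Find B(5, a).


B(c,a) = (a^c/c!) / Σ_{k=0}^{c} a^k/k!
a^5/5! = 6.371663
Σ terms (k=0..5): 1.00000 + 3.77300 + 7.11776 + 8.95178 + 8.44376 + 6.37166 = 35.657964
B = 6.371663/35.657964 = 0.178688

Final: 0.178688


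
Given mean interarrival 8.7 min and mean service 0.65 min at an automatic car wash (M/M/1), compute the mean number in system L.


λ = 60/8.7 = 6.8966 /hr
μ = 60/0.65 = 92.3077 /hr
ρ = λ/μ = 6.8966/92.3077 = 0.07471
L = ρ/(1−ρ) = 0.07471/0.9253 = 0.08075

Final: 0.08075


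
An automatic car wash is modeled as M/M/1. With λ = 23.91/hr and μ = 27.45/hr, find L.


ρ = λ/μ = 23.91/27.45 = 0.8710
L = ρ/(1−ρ) = 0.8710/(1 − 0.8710) = 0.8710/0.1290 = 6.7542

Final: 6.7542


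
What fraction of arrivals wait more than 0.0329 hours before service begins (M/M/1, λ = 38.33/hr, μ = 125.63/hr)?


ρ = 38.33/125.63 = 0.3051
P(Wq > t) = ρ·e^{−(μ−λ)t} = 0.3051·e^{−2.8722}
= 0.3051·0.056576 = 0.017261

Final: 0.017261


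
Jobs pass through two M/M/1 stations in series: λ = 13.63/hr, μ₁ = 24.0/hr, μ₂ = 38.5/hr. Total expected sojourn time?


Each node sees arrival rate λ = 13.63/hr (tandem ⇒ throughput preserved).
W₁ = 1/(μ₁−λ) = 1/(24.0−13.63) = 0.09643 hr
W₂ = 1/(μ₂−λ) = 1/(38.5−13.63) = 0.04021 hr
W_total = W₁ + W₂ = 0.09643 + 0.04021 = 0.13664 hr

Final: 0.13664 hr


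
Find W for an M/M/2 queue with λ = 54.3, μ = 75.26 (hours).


a = 0.7215; ρ = 0.3607; P₀ = 0.469778
Lq = P₀·a^c·ρ/(c!(1−ρ)²) = 0.10794
Wq = Lq/λ = 0.10794/54.3 = 0.001988 hr
W = Wq + 1/μ = 0.001988 + 0.01329 = 0.01528 hr

Final: 0.01528 hr


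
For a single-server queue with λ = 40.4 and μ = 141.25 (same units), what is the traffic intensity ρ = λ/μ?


ρ = λ/μ = 40.4/141.25 = 0.2860

Final: 0.2860


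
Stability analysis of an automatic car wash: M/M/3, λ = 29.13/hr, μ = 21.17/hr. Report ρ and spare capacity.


Total capacity cμ = 3·21.17 = 63.51/hr
ρ = λ/(cμ) = 29.13/63.51 = 0.4587
Stable ⇔ ρ < 1: YES
Spare capacity = cμ − λ = 63.51 − 29.13 = 34.38/hr

Final: ρ = 0.4587; stable; margin = 34.38/hr


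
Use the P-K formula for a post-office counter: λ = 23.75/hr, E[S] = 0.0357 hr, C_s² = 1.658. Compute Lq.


ρ = λ·E[S] = 23.75·0.0357 = 0.8479
Lq = ρ²(1+C_s²)/(2(1−ρ)) = 0.7189·(1+1.658)/(2·0.1521)
= 0.7189·2.6580/0.3042 = 6.28041

Final: 6.28041


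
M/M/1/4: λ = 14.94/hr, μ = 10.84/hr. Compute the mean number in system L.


ρ = 14.94/10.84 = 1.3782
L = ρ[1 − (K+1)ρ^K + Kρ^(K+1)] / [(1−ρ)(1−ρ^(K+1))]
Numerator: 1.3782·(1 − 5·3.608156 + 4·4.972864) = 3.928886
Denominator: (-0.3782)·(-3.972864) = 1.502651
L = 3.928886/1.502651 = 2.6146

Final: 2.6146


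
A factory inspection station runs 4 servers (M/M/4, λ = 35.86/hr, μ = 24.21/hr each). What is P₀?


a = λ/μ = 35.86/24.21 = 1.4812; ρ = a/c = 0.3703
Σ_{k=0}^{3} a^k/k! (terms k=0..3) = 1.00000 + 1.48121 + 1.09699 + 0.54162 = 4.11981
Tail: a^4/(4!(1−ρ)) = 4.81351/(24·0.6297) = 0.31851
P₀ = 1/(4.11981 + 0.31851) = 1/4.43832 = 0.225311

Final: 0.225311


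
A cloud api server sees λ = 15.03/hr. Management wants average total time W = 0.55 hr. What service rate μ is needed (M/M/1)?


W = 1/(μ−λ) ⇒ μ − λ = 1/W = 1/0.55 = 1.8182
μ = λ + 1/W = 15.03 + 1.8182 = 16.8482 per hr

Final: 16.8482 /hr


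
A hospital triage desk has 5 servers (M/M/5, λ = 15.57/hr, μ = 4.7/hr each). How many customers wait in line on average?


a = λ/μ = 3.3128; ρ = a/5 = 0.6626
P₀ = 0.032541
Lq = P₀·a^c·ρ / (c!·(1−ρ)²) = 0.032541·398.98243·0.6626/(120·0.11387)
= 0.62953

Final: 0.62953


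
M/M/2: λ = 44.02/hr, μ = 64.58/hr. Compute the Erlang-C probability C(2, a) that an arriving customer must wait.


a = λ/μ = 0.6816; ρ = a/2 = 0.3408
P₀ = 0.491627 (from M/M/c formula)
C(c,a) = [a^c/(c!(1−ρ))]·P₀ = [0.46463/(2·0.6592)]·0.491627
= 0.35243·0.491627 = 0.173262

Final: 0.173262


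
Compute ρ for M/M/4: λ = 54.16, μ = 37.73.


ρ = λ/(cμ) = 54.16/(4·37.73) = 54.16/150.92 = 0.3589

Final: 0.3589


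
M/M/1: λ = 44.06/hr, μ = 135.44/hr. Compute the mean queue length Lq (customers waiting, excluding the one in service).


ρ = 44.06/135.44 = 0.3253
Lq = ρ²/(1−ρ) = 0.1058/0.6747 = 0.1569

Final: 0.1569


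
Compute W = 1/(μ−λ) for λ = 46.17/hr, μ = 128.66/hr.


W = 1/(μ−λ) = 1/(128.66 − 46.17) = 1/82.49 = 0.01212 hr

Final: 0.01212 hr


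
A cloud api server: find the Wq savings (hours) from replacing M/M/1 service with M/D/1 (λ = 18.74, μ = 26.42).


ρ = 18.74/26.42 = 0.7093
Wq(M/M/1) = ρ/(μ−λ) = 0.7093/7.68 = 0.09236 hr
Wq(M/D/1) = ρ/(2(μ−λ)) = 0.04618 hr
Savings = 0.09236 − 0.04618 = 0.04618 hr

Final: 0.04618 hr


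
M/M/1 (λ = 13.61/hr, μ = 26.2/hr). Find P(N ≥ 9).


ρ = 13.61/26.2 = 0.5195
P(N ≥ n) = ρ^n = 0.5195^9 = 0.002754

Final: 0.002754


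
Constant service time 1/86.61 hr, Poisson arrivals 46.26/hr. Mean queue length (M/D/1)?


ρ = 46.26/86.61 = 0.5341
M/D/1: Lq = ρ²/(2(1−ρ)) = 0.2853/(2·0.4659) = 0.30617

Final: 0.30617


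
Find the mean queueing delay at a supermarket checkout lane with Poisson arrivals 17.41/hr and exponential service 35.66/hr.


ρ = 17.41/35.66 = 0.4882
Wq = ρ/(μ−λ) = 0.4882/(35.66 − 17.41) = 0.4882/18.25 = 0.02675 hr

Final: 0.02675 hr


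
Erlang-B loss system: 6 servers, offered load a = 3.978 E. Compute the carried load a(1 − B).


B(6,3.978) = 0.115574 (Erlang-B)
Carried load = a(1 − B) = 3.978·(1 − 0.115574) = 3.978·0.884426 = 3.5182 E

Final: 3.5182 Erlangs


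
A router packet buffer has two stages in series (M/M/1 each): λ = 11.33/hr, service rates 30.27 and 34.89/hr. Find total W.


Each node sees arrival rate λ = 11.33/hr (tandem ⇒ throughput preserved).
W₁ = 1/(μ₁−λ) = 1/(30.27−11.33) = 0.05280 hr
W₂ = 1/(μ₂−λ) = 1/(34.89−11.33) = 0.04244 hr
W_total = W₁ + W₂ = 0.05280 + 0.04244 = 0.09524 hr

Final: 0.09524 hr


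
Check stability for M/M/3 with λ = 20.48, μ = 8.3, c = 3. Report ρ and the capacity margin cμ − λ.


Total capacity cμ = 3·8.3 = 24.90/hr
ρ = λ/(cμ) = 20.48/24.90 = 0.8225
Stable ⇔ ρ < 1: YES
Spare capacity = cμ − λ = 24.90 − 20.48 = 4.42/hr

Final: ρ = 0.8225; stable; margin = 4.42/hr


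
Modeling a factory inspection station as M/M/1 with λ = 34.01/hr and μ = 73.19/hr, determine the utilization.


ρ = λ/μ = 34.01/73.19 = 0.4647

Final: 0.4647


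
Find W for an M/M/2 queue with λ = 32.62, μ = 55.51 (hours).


a = 0.5876; ρ = 0.2938; P₀ = 0.545809
Lq = P₀·a^c·ρ/(c!(1−ρ)²) = 0.05553
Wq = Lq/λ = 0.05553/32.62 = 0.001702 hr
W = Wq + 1/μ = 0.001702 + 0.01801 = 0.01972 hr

Final: 0.01972 hr


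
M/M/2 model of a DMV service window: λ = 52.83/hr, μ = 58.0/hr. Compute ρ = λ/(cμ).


ρ = λ/(cμ) = 52.83/(2·58.0) = 52.83/116.00 = 0.4554

Final: 0.4554


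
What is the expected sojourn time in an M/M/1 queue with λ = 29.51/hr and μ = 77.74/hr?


W = 1/(μ−λ) = 1/(77.74 − 29.51) = 1/48.23 = 0.02073 hr

Final: 0.02073 hr


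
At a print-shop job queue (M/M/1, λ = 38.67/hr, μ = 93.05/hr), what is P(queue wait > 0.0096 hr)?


ρ = 38.67/93.05 = 0.4156
P(Wq > t) = ρ·e^{−(μ−λ)t} = 0.4156·e^{−0.5220}
= 0.4156·0.593304 = 0.246567

Final: 0.246567


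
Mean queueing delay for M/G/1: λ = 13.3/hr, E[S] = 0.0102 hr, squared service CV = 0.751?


ρ = λ·E[S] = 13.3·0.0102 = 0.1357
E[S²] = E[S]²(1+C_s²) = 0.0102²·(1+0.751) = 0.0001822
Wq = λ·E[S²]/(2(1−ρ)) = 13.3·0.0001822/(2·0.8643) = 0.001402 hr

Final: 0.001402 hr


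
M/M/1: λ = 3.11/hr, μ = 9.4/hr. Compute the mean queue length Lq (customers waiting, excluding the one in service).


ρ = 3.11/9.4 = 0.3309
Lq = ρ²/(1−ρ) = 0.1095/0.6691 = 0.1636

Final: 0.1636


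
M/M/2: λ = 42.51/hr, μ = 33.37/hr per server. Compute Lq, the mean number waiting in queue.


a = λ/μ = 1.2739; ρ = a/2 = 0.6369
P₀ = 0.221785
Lq = P₀·a^c·ρ / (c!·(1−ρ)²) = 0.221785·1.62282·0.6369/(2·0.13181)
= 0.86965

Final: 0.86965


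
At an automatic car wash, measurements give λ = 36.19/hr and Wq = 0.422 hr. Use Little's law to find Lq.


Lq = λWq = 36.19·0.422 = 15.2722

Final: 15.2722


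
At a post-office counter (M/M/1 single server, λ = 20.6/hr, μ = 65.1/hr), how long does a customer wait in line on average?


ρ = 20.6/65.1 = 0.3164
Wq = ρ/(μ−λ) = 0.3164/(65.1 − 20.6) = 0.3164/44.50 = 0.007111 hr

Final: 0.007111 hr


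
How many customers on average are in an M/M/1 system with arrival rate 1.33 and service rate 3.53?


ρ = λ/μ = 1.33/3.53 = 0.3768
L = ρ/(1−ρ) = 0.3768/(1 − 0.3768) = 0.3768/0.6232 = 0.6045

Final: 0.6045


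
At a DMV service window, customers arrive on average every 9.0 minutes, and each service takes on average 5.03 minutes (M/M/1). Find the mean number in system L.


λ = 60/9.0 = 6.6667 /hr
μ = 60/5.03 = 11.9284 /hr
ρ = λ/μ = 6.6667/11.9284 = 0.5589
L = ρ/(1−ρ) = 0.5589/0.4411 = 1.2670

Final: 1.2670


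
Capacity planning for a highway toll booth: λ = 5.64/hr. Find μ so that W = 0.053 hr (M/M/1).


W = 1/(μ−λ) ⇒ μ − λ = 1/W = 1/0.053 = 18.8679
μ = λ + 1/W = 5.64 + 18.8679 = 24.5079 per hr

Final: 24.5079 /hr


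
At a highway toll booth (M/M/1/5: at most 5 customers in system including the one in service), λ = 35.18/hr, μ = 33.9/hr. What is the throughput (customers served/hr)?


ρ = 1.0378; P_K = (1−ρ)ρ^5/(1−ρ^6) = 0.182482
λ_eff = λ(1 − P_K) = 35.18·(1 − 0.182482) = 35.18·0.817518 = 28.7603 /hr

Final: 28.7603 /hr


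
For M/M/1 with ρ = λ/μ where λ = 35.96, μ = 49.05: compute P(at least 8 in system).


ρ = 35.96/49.05 = 0.7331
P(N ≥ n) = ρ^n = 0.7331^8 = 0.083454

Final: 0.083454


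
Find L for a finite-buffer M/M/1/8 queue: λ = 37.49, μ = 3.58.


ρ = 37.49/3.58 = 10.4721
L = ρ[1 − (K+1)ρ^K + Kρ^(K+1)] / [(1−ρ)(1−ρ^(K+1))]
Numerator: 10.4721·(1 − 9·144630307.719712 + 8·1514578278.327370) = 113254917638.471222
Denominator: (-9.4721)·(-1514578277.327370) = 14346186978.818748
L = 113254917638.471222/14346186978.818748 = 7.8944

Final: 7.8944


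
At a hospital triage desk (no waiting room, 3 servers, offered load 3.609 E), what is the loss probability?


B(c,a) = (a^c/c!) / Σ_{k=0}^{c} a^k/k!
a^3/3! = 7.834466
Σ terms (k=0..3): 1.00000 + 3.60900 + 6.51244 + 7.83447 = 18.955906
B = 7.834466/18.955906 = 0.413299

Final: 0.413299


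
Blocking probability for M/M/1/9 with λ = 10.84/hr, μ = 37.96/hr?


ρ = λ/μ = 10.84/37.96 = 0.2856
P_K = (1−ρ)ρ^K/(1−ρ^(K+1)) = (0.7144·0.00001263)/(1 − 0.000003606)
= 0.000009022/0.999996 = 0.000009022

Final: 0.000009022


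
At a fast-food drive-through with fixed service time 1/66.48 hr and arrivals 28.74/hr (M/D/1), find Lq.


ρ = 28.74/66.48 = 0.4323
M/D/1: Lq = ρ²/(2(1−ρ)) = 0.1869/(2·0.5677) = 0.16461

Final: 0.16461


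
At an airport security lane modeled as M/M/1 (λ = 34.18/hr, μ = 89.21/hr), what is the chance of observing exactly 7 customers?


ρ = 34.18/89.21 = 0.3831
P_n = (1−ρ)·ρ^n = (1 − 0.3831)·0.3831^7 = 0.6169·0.001212 = 0.0007476

Final: 0.0007476


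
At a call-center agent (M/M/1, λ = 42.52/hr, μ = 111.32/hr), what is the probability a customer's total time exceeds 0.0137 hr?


W ~ Exponential(μ−λ) for M/M/1.
μ − λ = 111.32 − 42.52 = 68.8000
P(W > t) = e^{−(μ−λ)t} = e^{−0.9426} = 0.389629

Final: 0.389629


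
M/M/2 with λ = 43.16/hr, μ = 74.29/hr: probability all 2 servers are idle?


a = λ/μ = 43.16/74.29 = 0.5810; ρ = a/c = 0.2905
Σ_{k=0}^{1} a^k/k! (terms k=0..1) = 1.00000 + 0.58097 = 1.58097
Tail: a^2/(2!(1−ρ)) = 0.33752/(2·0.7095) = 0.23785
P₀ = 1/(1.58097 + 0.23785) = 1/1.81882 = 0.549807

Final: 0.549807


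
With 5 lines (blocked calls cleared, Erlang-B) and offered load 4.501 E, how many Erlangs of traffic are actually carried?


B(5,4.501) = 0.243107 (Erlang-B)
Carried load = a(1 − B) = 4.501·(1 − 0.243107) = 4.501·0.756893 = 3.4068 E

Final: 3.4068 Erlangs


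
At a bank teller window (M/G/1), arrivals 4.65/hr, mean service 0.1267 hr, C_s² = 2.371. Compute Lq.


ρ = λ·E[S] = 4.65·0.1267 = 0.5892
Lq = ρ²(1+C_s²)/(2(1−ρ)) = 0.3471·(1+2.371)/(2·0.4108)
= 0.3471·3.3710/0.8217 = 1.42400

Final: 1.42400


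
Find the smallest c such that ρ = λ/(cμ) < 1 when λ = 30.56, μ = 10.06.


Stability requires cμ > λ ⇔ c > λ/μ.
λ/μ = 30.56/10.06 = 3.0378
Minimum integer c = ⌊3.0378⌋ + 1 = 4
Check: 4·10.06 = 40.24 > 30.56, while 3·10.06 = 30.18 ≤ 30.56

Final: 4 servers


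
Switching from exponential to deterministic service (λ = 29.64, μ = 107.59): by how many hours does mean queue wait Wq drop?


ρ = 29.64/107.59 = 0.2755
Wq(M/M/1) = ρ/(μ−λ) = 0.2755/77.95 = 0.003534 hr
Wq(M/D/1) = ρ/(2(μ−λ)) = 0.001767 hr
Savings = 0.003534 − 0.001767 = 0.001767 hr

Final: 0.001767 hr


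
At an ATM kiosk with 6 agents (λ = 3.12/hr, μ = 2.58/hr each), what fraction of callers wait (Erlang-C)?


a = λ/μ = 1.2093; ρ = a/6 = 0.2016
P₀ = 0.298386 (from M/M/c formula)
C(c,a) = [a^c/(c!(1−ρ))]·P₀ = [3.12759/(720·0.7984)]·0.298386
= 0.005440·0.298386 = 0.001623

Final: 0.001623


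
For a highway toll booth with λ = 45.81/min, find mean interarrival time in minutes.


Mean interarrival time = 1/λ = 1/45.81 minute = 0.02183 minute
In minutes: 0.02183 × 1 = 0.02183 min

Final: 0.02183 min


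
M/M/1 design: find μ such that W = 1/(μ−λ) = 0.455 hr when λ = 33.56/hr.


W = 1/(μ−λ) ⇒ μ − λ = 1/W = 1/0.455 = 2.1978
μ = λ + 1/W = 33.56 + 2.1978 = 35.7578 per hr

Final: 35.7578 /hr


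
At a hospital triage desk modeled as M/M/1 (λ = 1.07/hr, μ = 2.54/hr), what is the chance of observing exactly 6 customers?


ρ = 1.07/2.54 = 0.4213
P_n = (1−ρ)·ρ^n = (1 − 0.4213)·0.4213^6 = 0.5787·0.005589 = 0.003234

Final: 0.003234


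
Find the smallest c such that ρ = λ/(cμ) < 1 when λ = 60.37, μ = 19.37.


Stability requires cμ > λ ⇔ c > λ/μ.
λ/μ = 60.37/19.37 = 3.1167
Minimum integer c = ⌊3.1167⌋ + 1 = 4
Check: 4·19.37 = 77.48 > 60.37, while 3·19.37 = 58.11 ≤ 60.37

Final: 4 servers


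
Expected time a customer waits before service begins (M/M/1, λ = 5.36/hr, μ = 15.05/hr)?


ρ = 5.36/15.05 = 0.3561
Wq = ρ/(μ−λ) = 0.3561/(15.05 − 5.36) = 0.3561/9.69 = 0.03675 hr

Final: 0.03675 hr


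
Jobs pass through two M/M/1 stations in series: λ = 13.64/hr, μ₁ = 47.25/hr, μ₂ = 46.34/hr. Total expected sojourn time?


Each node sees arrival rate λ = 13.64/hr (tandem ⇒ throughput preserved).
W₁ = 1/(μ₁−λ) = 1/(47.25−13.64) = 0.02975 hr
W₂ = 1/(μ₂−λ) = 1/(46.34−13.64) = 0.03058 hr
W_total = W₁ + W₂ = 0.02975 + 0.03058 = 0.06033 hr

Final: 0.06033 hr


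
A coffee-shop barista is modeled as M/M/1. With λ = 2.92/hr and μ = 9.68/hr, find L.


ρ = λ/μ = 2.92/9.68 = 0.3017
L = ρ/(1−ρ) = 0.3017/(1 − 0.3017) = 0.3017/0.6983 = 0.4320

Final: 0.4320


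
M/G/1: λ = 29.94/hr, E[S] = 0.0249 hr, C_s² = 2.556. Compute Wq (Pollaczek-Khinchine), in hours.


ρ = λ·E[S] = 29.94·0.0249 = 0.7455
E[S²] = E[S]²(1+C_s²) = 0.0249²·(1+2.556) = 0.002205
Wq = λ·E[S²]/(2(1−ρ)) = 29.94·0.002205/(2·0.2545) = 0.12969 hr

Final: 0.12969 hr


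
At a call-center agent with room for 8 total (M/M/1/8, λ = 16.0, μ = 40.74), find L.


ρ = 16.0/40.74 = 0.3927
L = ρ[1 − (K+1)ρ^K + Kρ^(K+1)] / [(1−ρ)(1−ρ^(K+1))]
Numerator: 0.3927·(1 − 9·0.0005660 + 8·0.0002223) = 0.391432
Denominator: (0.6073)·(0.999778) = 0.607131
L = 0.391432/0.607131 = 0.6447

Final: 0.6447


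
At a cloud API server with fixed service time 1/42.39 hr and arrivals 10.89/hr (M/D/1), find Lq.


ρ = 10.89/42.39 = 0.2569
M/D/1: Lq = ρ²/(2(1−ρ)) = 0.06600/(2·0.7431) = 0.04441

Final: 0.04441


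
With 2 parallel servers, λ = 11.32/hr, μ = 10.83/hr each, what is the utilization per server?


ρ = λ/(cμ) = 11.32/(2·10.83) = 11.32/21.66 = 0.5226

Final: 0.5226


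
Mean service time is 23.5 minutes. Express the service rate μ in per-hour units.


μ = 1/(service time) in consistent units.
1 hour = 60 min, so μ = 60/23.5 = 2.5532 per hour

Final: 2.5532 /hr


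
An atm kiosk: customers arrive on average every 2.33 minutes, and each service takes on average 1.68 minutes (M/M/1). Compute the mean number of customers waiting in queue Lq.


λ = 60/2.33 = 25.7511 /hr
μ = 60/1.68 = 35.7143 /hr
ρ = λ/μ = 25.7511/35.7143 = 0.7210
Lq = ρ²/(1−ρ) = 0.5199/0.2790 = 1.8636

Final: 1.8636


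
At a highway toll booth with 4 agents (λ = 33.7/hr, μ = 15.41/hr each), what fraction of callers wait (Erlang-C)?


a = λ/μ = 2.1869; ρ = a/4 = 0.5467
P₀ = 0.106115 (from M/M/c formula)
C(c,a) = [a^c/(c!(1−ρ))]·P₀ = [22.87226/(24·0.4533)]·0.106115
= 2.10249·0.106115 = 0.223105

Final: 0.223105


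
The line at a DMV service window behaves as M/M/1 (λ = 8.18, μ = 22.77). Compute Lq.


ρ = 8.18/22.77 = 0.3592
Lq = ρ²/(1−ρ) = 0.1291/0.6408 = 0.2014

Final: 0.2014


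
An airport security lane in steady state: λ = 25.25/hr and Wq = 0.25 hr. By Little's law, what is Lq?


Lq = λWq = 25.25·0.25 = 6.3125

Final: 6.3125


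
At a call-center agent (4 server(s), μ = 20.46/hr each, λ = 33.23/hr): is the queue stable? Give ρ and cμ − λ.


Total capacity cμ = 4·20.46 = 81.84/hr
ρ = λ/(cμ) = 33.23/81.84 = 0.4060
Stable ⇔ ρ < 1: YES
Spare capacity = cμ − λ = 81.84 − 33.23 = 48.61/hr

Final: ρ = 0.4060; stable; margin = 48.61/hr


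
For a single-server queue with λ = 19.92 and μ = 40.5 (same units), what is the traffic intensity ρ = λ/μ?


ρ = λ/μ = 19.92/40.5 = 0.4919

Final: 0.4919


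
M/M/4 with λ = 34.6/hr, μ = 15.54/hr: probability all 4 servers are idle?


a = λ/μ = 34.6/15.54 = 2.2265; ρ = a/c = 0.5566
Σ_{k=0}^{3} a^k/k! (terms k=0..3) = 1.00000 + 2.22651 + 2.47868 + 1.83960 = 7.54479
Tail: a^4/(4!(1−ρ)) = 24.57539/(24·0.4434) = 2.30952
P₀ = 1/(7.54479 + 2.30952) = 1/9.85431 = 0.101478

Final: 0.101478


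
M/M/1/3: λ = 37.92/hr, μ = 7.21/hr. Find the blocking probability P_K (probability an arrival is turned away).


ρ = λ/μ = 37.92/7.21 = 5.2594
P_K = (1−ρ)ρ^K/(1−ρ^(K+1)) = (-4.2594·145.478626)/(1 − 765.124759)
= -619.646133/-764.124759 = 0.810923

Final: 0.810923


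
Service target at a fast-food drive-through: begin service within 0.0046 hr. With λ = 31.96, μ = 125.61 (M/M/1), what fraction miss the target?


ρ = 31.96/125.61 = 0.2544
P(Wq > t) = ρ·e^{−(μ−λ)t} = 0.2544·e^{−0.4308}
= 0.2544·0.649995 = 0.165384

Final: 0.165384


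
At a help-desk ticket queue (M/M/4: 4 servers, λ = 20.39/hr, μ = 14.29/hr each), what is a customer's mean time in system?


a = 1.4269; ρ = 0.3567; P₀ = 0.238236
Lq = P₀·a^c·ρ/(c!(1−ρ)²) = 0.03547
Wq = Lq/λ = 0.03547/20.39 = 0.001740 hr
W = Wq + 1/μ = 0.001740 + 0.06998 = 0.07172 hr

Final: 0.07172 hr


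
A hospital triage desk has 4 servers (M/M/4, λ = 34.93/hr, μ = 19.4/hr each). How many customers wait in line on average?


a = λ/μ = 1.8005; ρ = a/4 = 0.4501
P₀ = 0.161534
Lq = P₀·a^c·ρ / (c!·(1−ρ)²) = 0.161534·10.50963·0.4501/(24·0.30236)
= 0.10531

Final: 0.10531


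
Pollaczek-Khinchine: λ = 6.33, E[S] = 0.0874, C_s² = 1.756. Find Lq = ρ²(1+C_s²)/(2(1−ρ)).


ρ = λ·E[S] = 6.33·0.0874 = 0.5532
Lq = ρ²(1+C_s²)/(2(1−ρ)) = 0.3061·(1+1.756)/(2·0.4468)
= 0.3061·2.7560/0.8935 = 0.94408

Final: 0.94408


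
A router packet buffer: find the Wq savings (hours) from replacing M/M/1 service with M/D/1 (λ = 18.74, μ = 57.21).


ρ = 18.74/57.21 = 0.3276
Wq(M/M/1) = ρ/(μ−λ) = 0.3276/38.47 = 0.008515 hr
Wq(M/D/1) = ρ/(2(μ−λ)) = 0.004257 hr
Savings = 0.008515 − 0.004257 = 0.004257 hr

Final: 0.004257 hr


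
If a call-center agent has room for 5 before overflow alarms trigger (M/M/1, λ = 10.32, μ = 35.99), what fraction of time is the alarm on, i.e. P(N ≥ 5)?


ρ = 10.32/35.99 = 0.2867
P(N ≥ n) = ρ^n = 0.2867^5 = 0.001939

Final: 0.001939


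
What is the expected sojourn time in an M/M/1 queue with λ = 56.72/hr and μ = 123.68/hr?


W = 1/(μ−λ) = 1/(123.68 − 56.72) = 1/66.96 = 0.01493 hr

Final: 0.01493 hr


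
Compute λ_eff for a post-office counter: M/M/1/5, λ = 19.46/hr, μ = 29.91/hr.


ρ = 0.6506; P_K = (1−ρ)ρ^5/(1−ρ^6) = 0.044075
λ_eff = λ(1 − P_K) = 19.46·(1 − 0.044075) = 19.46·0.955925 = 18.6023 /hr

Final: 18.6023 /hr


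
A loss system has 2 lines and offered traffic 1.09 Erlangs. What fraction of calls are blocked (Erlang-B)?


B(c,a) = (a^c/c!) / Σ_{k=0}^{c} a^k/k!
a^2/2! = 0.594050
Σ terms (k=0..2): 1.00000 + 1.09000 + 0.59405 = 2.684050
B = 0.594050/2.684050 = 0.221326

Final: 0.221326


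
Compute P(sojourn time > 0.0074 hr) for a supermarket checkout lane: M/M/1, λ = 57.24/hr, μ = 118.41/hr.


W ~ Exponential(μ−λ) for M/M/1.
μ − λ = 118.41 − 57.24 = 61.1700
P(W > t) = e^{−(μ−λ)t} = e^{−0.4527} = 0.635936

Final: 0.635936


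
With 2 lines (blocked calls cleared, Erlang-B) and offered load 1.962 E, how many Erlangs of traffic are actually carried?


B(2,1.962) = 0.393868 (Erlang-B)
Carried load = a(1 − B) = 1.962·(1 − 0.393868) = 1.962·0.606132 = 1.1892 E

Final: 1.1892 Erlangs


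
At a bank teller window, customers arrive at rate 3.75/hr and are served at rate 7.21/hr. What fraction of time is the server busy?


ρ = λ/μ = 3.75/7.21 = 0.5201

Final: 0.5201


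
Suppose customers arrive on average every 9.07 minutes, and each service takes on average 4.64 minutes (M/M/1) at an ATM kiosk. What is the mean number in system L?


λ = 60/9.07 = 6.6152 /hr
μ = 60/4.64 = 12.9310 /hr
ρ = λ/μ = 6.6152/12.9310 = 0.5116
L = ρ/(1−ρ) = 0.5116/0.4884 = 1.0474

Final: 1.0474


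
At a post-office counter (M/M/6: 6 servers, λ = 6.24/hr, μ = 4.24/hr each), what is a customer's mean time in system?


a = 1.4717; ρ = 0.2453; P₀ = 0.229484
Lq = P₀·a^c·ρ/(c!(1−ρ)²) = 0.001395
Wq = Lq/λ = 0.001395/6.24 = 0.0002235 hr
W = Wq + 1/μ = 0.0002235 + 0.23585 = 0.23607 hr

Final: 0.23607 hr


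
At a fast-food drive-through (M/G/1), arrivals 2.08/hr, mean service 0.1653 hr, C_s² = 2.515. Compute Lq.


ρ = λ·E[S] = 2.08·0.1653 = 0.3438
Lq = ρ²(1+C_s²)/(2(1−ρ)) = 0.1182·(1+2.515)/(2·0.6562)
= 0.1182·3.5150/1.3124 = 0.31663

Final: 0.31663


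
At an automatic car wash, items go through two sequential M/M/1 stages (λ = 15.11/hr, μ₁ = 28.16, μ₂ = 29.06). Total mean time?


Each node sees arrival rate λ = 15.11/hr (tandem ⇒ throughput preserved).
W₁ = 1/(μ₁−λ) = 1/(28.16−15.11) = 0.07663 hr
W₂ = 1/(μ₂−λ) = 1/(29.06−15.11) = 0.07168 hr
W_total = W₁ + W₂ = 0.07663 + 0.07168 = 0.14831 hr

Final: 0.14831 hr


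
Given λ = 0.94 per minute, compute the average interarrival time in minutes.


Mean interarrival time = 1/λ = 1/0.94 minute = 1.06383 minute
In minutes: 1.06383 × 1 = 1.0638 min

Final: 1.0638 min


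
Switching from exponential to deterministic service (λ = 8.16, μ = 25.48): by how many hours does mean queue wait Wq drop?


ρ = 8.16/25.48 = 0.3203
Wq(M/M/1) = ρ/(μ−λ) = 0.3203/17.32 = 0.01849 hr
Wq(M/D/1) = ρ/(2(μ−λ)) = 0.009245 hr
Savings = 0.01849 − 0.009245 = 0.009245 hr

Final: 0.009245 hr


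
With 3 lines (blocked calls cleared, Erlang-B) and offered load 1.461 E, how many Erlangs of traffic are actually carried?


B(3,1.461) = 0.128398 (Erlang-B)
Carried load = a(1 − B) = 1.461·(1 − 0.128398) = 1.461·0.871602 = 1.2734 E

Final: 1.2734 Erlangs


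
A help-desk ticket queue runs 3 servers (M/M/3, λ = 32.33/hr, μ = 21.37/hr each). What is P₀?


a = λ/μ = 32.33/21.37 = 1.5129; ρ = a/c = 0.5043
Σ_{k=0}^{2} a^k/k! (terms k=0..2) = 1.00000 + 1.51287 + 1.14439 = 3.65725
Tail: a^3/(3!(1−ρ)) = 3.46261/(6·0.4957) = 1.16419
P₀ = 1/(3.65725 + 1.16419) = 1/4.82144 = 0.207407

Final: 0.207407


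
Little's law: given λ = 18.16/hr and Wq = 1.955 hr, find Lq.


Lq = λWq = 18.16·1.955 = 35.5028

Final: 35.5028


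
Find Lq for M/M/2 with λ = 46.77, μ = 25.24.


a = λ/μ = 1.8530; ρ = a/2 = 0.9265
P₀ = 0.038149
Lq = P₀·a^c·ρ / (c!·(1−ρ)²) = 0.038149·3.43365·0.9265/(2·0.005401)
= 11.23438

Final: 11.23438


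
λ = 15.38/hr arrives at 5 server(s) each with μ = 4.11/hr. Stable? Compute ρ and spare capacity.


Total capacity cμ = 5·4.11 = 20.55/hr
ρ = λ/(cμ) = 15.38/20.55 = 0.7484
Stable ⇔ ρ < 1: YES
Spare capacity = cμ − λ = 20.55 − 15.38 = 5.17/hr

Final: ρ = 0.7484; stable; margin = 5.17/hr


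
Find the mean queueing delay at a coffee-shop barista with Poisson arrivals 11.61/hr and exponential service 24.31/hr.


ρ = 11.61/24.31 = 0.4776
Wq = ρ/(μ−λ) = 0.4776/(24.31 − 11.61) = 0.4776/12.70 = 0.03760 hr

Final: 0.03760 hr


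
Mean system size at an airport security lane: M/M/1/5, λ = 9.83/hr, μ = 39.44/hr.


ρ = 9.83/39.44 = 0.2492
L = ρ[1 − (K+1)ρ^K + Kρ^(K+1)] / [(1−ρ)(1−ρ^(K+1))]
Numerator: 0.2492·(1 − 6·0.0009618 + 5·0.0002397) = 0.248100
Denominator: (0.7508)·(0.999760) = 0.750581
L = 0.248100/0.750581 = 0.3305

Final: 0.3305


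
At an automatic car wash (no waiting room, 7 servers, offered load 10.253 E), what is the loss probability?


B(c,a) = (a^c/c!) / Σ_{k=0}^{c} a^k/k!
a^7/7! = 2363.339780
Σ terms (k=0..7): 1.00000 + 10.25300 + 52.56200 + 179.63941 + 460.46072 + 944.22075 + 1613.51589 + 2363.33978 = 5624.991560
B = 2363.339780/5624.991560 = 0.420150

Final: 0.420150


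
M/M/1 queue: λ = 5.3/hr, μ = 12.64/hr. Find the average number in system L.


ρ = λ/μ = 5.3/12.64 = 0.4193
L = ρ/(1−ρ) = 0.4193/(1 − 0.4193) = 0.4193/0.5807 = 0.7221

Final: 0.7221


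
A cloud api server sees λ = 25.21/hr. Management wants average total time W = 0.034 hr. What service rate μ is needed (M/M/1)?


W = 1/(μ−λ) ⇒ μ − λ = 1/W = 1/0.034 = 29.4118
μ = λ + 1/W = 25.21 + 29.4118 = 54.6218 per hr

Final: 54.6218 /hr


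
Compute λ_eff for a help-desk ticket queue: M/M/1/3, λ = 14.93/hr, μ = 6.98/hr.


ρ = 2.1390; P_K = (1−ρ)ρ^3/(1−ρ^4) = 0.559200
λ_eff = λ(1 − P_K) = 14.93·(1 − 0.559200) = 14.93·0.440800 = 6.5812 /hr

Final: 6.5812 /hr


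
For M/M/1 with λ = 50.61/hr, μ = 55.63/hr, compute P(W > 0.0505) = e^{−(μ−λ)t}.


W ~ Exponential(μ−λ) for M/M/1.
μ − λ = 55.63 − 50.61 = 5.0200
P(W > t) = e^{−(μ−λ)t} = e^{−0.2535} = 0.776072

Final: 0.776072


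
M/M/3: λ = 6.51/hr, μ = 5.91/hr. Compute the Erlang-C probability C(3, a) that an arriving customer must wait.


a = λ/μ = 1.1015; ρ = a/3 = 0.3672
P₀ = 0.326776 (from M/M/c formula)
C(c,a) = [a^c/(c!(1−ρ))]·P₀ = [1.33654/(6·0.6328)]·0.326776
= 0.35200·0.326776 = 0.115026

Final: 0.115026


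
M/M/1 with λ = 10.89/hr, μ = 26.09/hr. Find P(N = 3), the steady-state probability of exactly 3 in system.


ρ = 10.89/26.09 = 0.4174
P_n = (1−ρ)·ρ^n = (1 − 0.4174)·0.4174^3 = 0.5826·0.072721 = 0.042367

Final: 0.042367


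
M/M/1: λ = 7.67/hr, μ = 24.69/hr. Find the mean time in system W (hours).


W = 1/(μ−λ) = 1/(24.69 − 7.67) = 1/17.02 = 0.05875 hr

Final: 0.05875 hr


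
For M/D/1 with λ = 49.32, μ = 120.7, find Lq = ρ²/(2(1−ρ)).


ρ = 49.32/120.7 = 0.4086
M/D/1: Lq = ρ²/(2(1−ρ)) = 0.1670/(2·0.5914) = 0.14117

Final: 0.14117


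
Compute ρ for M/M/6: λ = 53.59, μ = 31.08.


ρ = λ/(cμ) = 53.59/(6·31.08) = 53.59/186.48 = 0.2874

Final: 0.2874


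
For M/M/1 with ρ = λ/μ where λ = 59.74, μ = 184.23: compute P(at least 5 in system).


ρ = 59.74/184.23 = 0.3243
P(N ≥ n) = ρ^n = 0.3243^5 = 0.003585

Final: 0.003585


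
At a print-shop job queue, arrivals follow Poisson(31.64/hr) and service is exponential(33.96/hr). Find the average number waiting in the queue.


ρ = 31.64/33.96 = 0.9317
Lq = ρ²/(1−ρ) = 0.8680/0.06832 = 12.7062

Final: 12.7062


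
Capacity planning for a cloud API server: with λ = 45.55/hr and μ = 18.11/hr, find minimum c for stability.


Stability requires cμ > λ ⇔ c > λ/μ.
λ/μ = 45.55/18.11 = 2.5152
Minimum integer c = ⌊2.5152⌋ + 1 = 3
Check: 3·18.11 = 54.33 > 45.55, while 2·18.11 = 36.22 ≤ 45.55

Final: 3 servers


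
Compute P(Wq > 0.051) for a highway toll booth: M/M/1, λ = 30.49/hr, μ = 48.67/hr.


ρ = 30.49/48.67 = 0.6265
P(Wq > t) = ρ·e^{−(μ−λ)t} = 0.6265·e^{−0.9272}
= 0.6265·0.395668 = 0.247872

Final: 0.247872


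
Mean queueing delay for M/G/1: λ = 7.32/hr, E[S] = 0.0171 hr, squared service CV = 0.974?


ρ = λ·E[S] = 7.32·0.0171 = 0.1252
E[S²] = E[S]²(1+C_s²) = 0.0171²·(1+0.974) = 0.0005772
Wq = λ·E[S²]/(2(1−ρ)) = 7.32·0.0005772/(2·0.8748) = 0.002415 hr

Final: 0.002415 hr


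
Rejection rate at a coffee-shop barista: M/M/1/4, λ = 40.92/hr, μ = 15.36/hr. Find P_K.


ρ = λ/μ = 40.92/15.36 = 2.6641
P_K = (1−ρ)ρ^K/(1−ρ^(K+1)) = (-1.6641·50.370660)/(1 − 134.190585)
= -83.819926/-133.190585 = 0.629323

Final: 0.629323


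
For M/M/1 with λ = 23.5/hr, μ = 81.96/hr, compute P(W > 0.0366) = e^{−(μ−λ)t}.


W ~ Exponential(μ−λ) for M/M/1.
μ − λ = 81.96 − 23.5 = 58.4600
P(W > t) = e^{−(μ−λ)t} = e^{−2.1396} = 0.117698

Final: 0.117698


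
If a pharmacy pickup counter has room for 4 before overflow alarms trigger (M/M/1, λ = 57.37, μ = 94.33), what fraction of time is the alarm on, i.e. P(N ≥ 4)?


ρ = 57.37/94.33 = 0.6082
P(N ≥ n) = ρ^n = 0.6082^4 = 0.136817

Final: 0.136817


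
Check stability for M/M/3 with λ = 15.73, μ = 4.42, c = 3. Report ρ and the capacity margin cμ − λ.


Total capacity cμ = 3·4.42 = 13.26/hr
ρ = λ/(cμ) = 15.73/13.26 = 1.1863
Stable ⇔ ρ < 1: NO
Spare capacity = cμ − λ = 13.26 − 15.73 = -2.47/hr

Final: ρ = 1.1863; unstable; margin = -2.47/hr


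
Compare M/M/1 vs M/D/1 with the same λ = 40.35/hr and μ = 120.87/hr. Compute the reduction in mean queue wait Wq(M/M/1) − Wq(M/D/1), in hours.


ρ = 40.35/120.87 = 0.3338
Wq(M/M/1) = ρ/(μ−λ) = 0.3338/80.52 = 0.004146 hr
Wq(M/D/1) = ρ/(2(μ−λ)) = 0.002073 hr
Savings = 0.004146 − 0.002073 = 0.002073 hr

Final: 0.002073 hr


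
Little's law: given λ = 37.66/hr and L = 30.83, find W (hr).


W = L/λ = 30.83/37.66 = 0.8186 hr

Final: 0.8186 hr


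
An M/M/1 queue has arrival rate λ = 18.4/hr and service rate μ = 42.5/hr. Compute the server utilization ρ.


ρ = λ/μ = 18.4/42.5 = 0.4329

Final: 0.4329


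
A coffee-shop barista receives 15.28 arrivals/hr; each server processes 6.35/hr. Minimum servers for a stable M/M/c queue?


Stability requires cμ > λ ⇔ c > λ/μ.
λ/μ = 15.28/6.35 = 2.4063
Minimum integer c = ⌊2.4063⌋ + 1 = 3
Check: 3·6.35 = 19.05 > 15.28, while 2·6.35 = 12.70 ≤ 15.28

Final: 3 servers


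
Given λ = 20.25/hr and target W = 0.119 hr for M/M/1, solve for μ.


W = 1/(μ−λ) ⇒ μ − λ = 1/W = 1/0.119 = 8.4034
μ = λ + 1/W = 20.25 + 8.4034 = 28.6534 per hr

Final: 28.6534 /hr


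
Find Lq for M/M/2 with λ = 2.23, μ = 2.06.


a = λ/μ = 1.0825; ρ = a/2 = 0.5413
P₀ = 0.297638
Lq = P₀·a^c·ρ / (c!·(1−ρ)²) = 0.297638·1.17186·0.5413/(2·0.21044)
= 0.44855

Final: 0.44855


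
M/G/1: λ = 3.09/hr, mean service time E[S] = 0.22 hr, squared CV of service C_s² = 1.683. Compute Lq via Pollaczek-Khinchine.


ρ = λ·E[S] = 3.09·0.22 = 0.6798
Lq = ρ²(1+C_s²)/(2(1−ρ)) = 0.4621·(1+1.683)/(2·0.3202)
= 0.4621·2.6830/0.6404 = 1.93612

Final: 1.93612


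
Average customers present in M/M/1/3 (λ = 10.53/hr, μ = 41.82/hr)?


ρ = 10.53/41.82 = 0.2518
L = ρ[1 − (K+1)ρ^K + Kρ^(K+1)] / [(1−ρ)(1−ρ^(K+1))]
Numerator: 0.2518·(1 − 4·0.015964 + 3·0.004020) = 0.238751
Denominator: (0.7482)·(0.995980) = 0.745199
L = 0.238751/0.745199 = 0.3204

Final: 0.3204


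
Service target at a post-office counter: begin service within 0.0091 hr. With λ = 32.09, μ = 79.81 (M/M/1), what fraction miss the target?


ρ = 32.09/79.81 = 0.4021
P(Wq > t) = ρ·e^{−(μ−λ)t} = 0.4021·e^{−0.4343}
= 0.4021·0.647749 = 0.260447

Final: 0.260447


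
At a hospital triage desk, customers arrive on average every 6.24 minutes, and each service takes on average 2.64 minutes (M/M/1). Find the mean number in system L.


λ = 60/6.24 = 9.6154 /hr
μ = 60/2.64 = 22.7273 /hr
ρ = λ/μ = 9.6154/22.7273 = 0.4231
L = ρ/(1−ρ) = 0.4231/0.5769 = 0.7333

Final: 0.7333


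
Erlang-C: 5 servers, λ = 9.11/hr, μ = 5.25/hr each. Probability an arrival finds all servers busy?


a = λ/μ = 1.7352; ρ = a/5 = 0.3470
P₀ = 0.175743 (from M/M/c formula)
C(c,a) = [a^c/(c!(1−ρ))]·P₀ = [15.73241/(120·0.6530)]·0.175743
= 0.20079·0.175743 = 0.035287

Final: 0.035287


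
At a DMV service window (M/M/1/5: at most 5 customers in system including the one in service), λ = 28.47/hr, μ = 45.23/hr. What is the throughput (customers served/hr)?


ρ = 0.6294; P_K = (1−ρ)ρ^5/(1−ρ^6) = 0.039043
λ_eff = λ(1 − P_K) = 28.47·(1 − 0.039043) = 28.47·0.960957 = 27.3585 /hr

Final: 27.3585 /hr


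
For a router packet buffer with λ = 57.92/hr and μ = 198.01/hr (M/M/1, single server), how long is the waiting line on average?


ρ = 57.92/198.01 = 0.2925
Lq = ρ²/(1−ρ) = 0.08556/0.7075 = 0.1209

Final: 0.1209


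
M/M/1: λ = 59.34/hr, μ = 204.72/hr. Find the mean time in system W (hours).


W = 1/(μ−λ) = 1/(204.72 − 59.34) = 1/145.38 = 0.006879 hr

Final: 0.006879 hr


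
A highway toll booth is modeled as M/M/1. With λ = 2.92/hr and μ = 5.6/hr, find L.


ρ = λ/μ = 2.92/5.6 = 0.5214
L = ρ/(1−ρ) = 0.5214/(1 − 0.5214) = 0.5214/0.4786 = 1.0896

Final: 1.0896


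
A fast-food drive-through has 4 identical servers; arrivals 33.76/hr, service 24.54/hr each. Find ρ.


ρ = λ/(cμ) = 33.76/(4·24.54) = 33.76/98.16 = 0.3439

Final: 0.3439


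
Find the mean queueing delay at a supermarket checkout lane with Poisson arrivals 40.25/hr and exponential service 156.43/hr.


ρ = 40.25/156.43 = 0.2573
Wq = ρ/(μ−λ) = 0.2573/(156.43 − 40.25) = 0.2573/116.18 = 0.002215 hr

Final: 0.002215 hr


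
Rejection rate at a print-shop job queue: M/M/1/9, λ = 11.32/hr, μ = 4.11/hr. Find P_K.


ρ = λ/μ = 11.32/4.11 = 2.7543
P_K = (1−ρ)ρ^K/(1−ρ^(K+1)) = (-1.7543·9120.978768)/(1 − 25121.527897)
= -16000.549129/-25120.527897 = 0.636951

Final: 0.636951


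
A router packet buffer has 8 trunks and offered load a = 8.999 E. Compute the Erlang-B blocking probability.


B(c,a) = (a^c/c!) / Σ_{k=0}^{c} a^k/k!
a^8/8! = 1066.678376
Σ terms (k=0..8): 1.00000 + 8.99900 + 40.49100 + 121.45950 + 273.25352 + 491.80169 + 737.62056 + 948.26392 + 1066.67838 = 3689.567568
B = 1066.678376/3689.567568 = 0.289107

Final: 0.289107


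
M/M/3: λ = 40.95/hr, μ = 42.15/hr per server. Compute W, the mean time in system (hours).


a = 0.9715; ρ = 0.3238; P₀ = 0.374602
Lq = P₀·a^c·ρ/(c!(1−ρ)²) = 0.04055
Wq = Lq/λ = 0.04055/40.95 = 0.0009903 hr
W = Wq + 1/μ = 0.0009903 + 0.02372 = 0.02472 hr

Final: 0.02472 hr


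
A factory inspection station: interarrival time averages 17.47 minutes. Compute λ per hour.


λ = 1/(interarrival time) in consistent units.
1 hour = 60 min, so λ = 60/17.47 = 3.4345 per hour

Final: 3.4345 /hr


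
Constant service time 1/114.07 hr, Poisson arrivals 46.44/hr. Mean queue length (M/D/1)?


ρ = 46.44/114.07 = 0.4071
M/D/1: Lq = ρ²/(2(1−ρ)) = 0.1657/(2·0.5929) = 0.13978

Final: 0.13978


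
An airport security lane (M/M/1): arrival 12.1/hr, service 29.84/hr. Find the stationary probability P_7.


ρ = 12.1/29.84 = 0.4055
P_n = (1−ρ)·ρ^n = (1 − 0.4055)·0.4055^7 = 0.5945·0.001803 = 0.001072

Final: 0.001072


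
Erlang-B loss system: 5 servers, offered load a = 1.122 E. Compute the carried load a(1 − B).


B(5,1.122) = 0.004830 (Erlang-B)
Carried load = a(1 − B) = 1.122·(1 − 0.004830) = 1.122·0.995170 = 1.1166 E

Final: 1.1166 Erlangs


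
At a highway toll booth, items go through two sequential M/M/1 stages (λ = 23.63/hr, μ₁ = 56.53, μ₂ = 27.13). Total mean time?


Each node sees arrival rate λ = 23.63/hr (tandem ⇒ throughput preserved).
W₁ = 1/(μ₁−λ) = 1/(56.53−23.63) = 0.03040 hr
W₂ = 1/(μ₂−λ) = 1/(27.13−23.63) = 0.28571 hr
W_total = W₁ + W₂ = 0.03040 + 0.28571 = 0.31611 hr

Final: 0.31611 hr


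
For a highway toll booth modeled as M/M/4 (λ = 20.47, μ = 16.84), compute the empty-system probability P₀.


a = λ/μ = 20.47/16.84 = 1.2156; ρ = a/c = 0.3039
Σ_{k=0}^{3} a^k/k! (terms k=0..3) = 1.00000 + 1.21556 + 0.73879 + 0.29935 = 3.25370
Tail: a^4/(4!(1−ρ)) = 2.18325/(24·0.6961) = 0.13068
P₀ = 1/(3.25370 + 0.13068) = 1/3.38438 = 0.295475

Final: 0.295475


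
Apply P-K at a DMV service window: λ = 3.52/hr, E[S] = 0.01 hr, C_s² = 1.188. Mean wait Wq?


ρ = λ·E[S] = 3.52·0.01 = 0.03520
E[S²] = E[S]²(1+C_s²) = 0.01²·(1+1.188) = 0.0002188
Wq = λ·E[S²]/(2(1−ρ)) = 3.52·0.0002188/(2·0.9648) = 0.0003991 hr

Final: 0.0003991 hr


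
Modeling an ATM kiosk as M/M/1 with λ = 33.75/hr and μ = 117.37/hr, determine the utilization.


ρ = λ/μ = 33.75/117.37 = 0.2876

Final: 0.2876


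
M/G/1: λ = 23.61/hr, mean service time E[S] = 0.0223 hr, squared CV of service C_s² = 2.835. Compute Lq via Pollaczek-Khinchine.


ρ = λ·E[S] = 23.61·0.0223 = 0.5265
Lq = ρ²(1+C_s²)/(2(1−ρ)) = 0.2772·(1+2.835)/(2·0.4735)
= 0.2772·3.8350/0.9470 = 1.12259

Final: 1.12259


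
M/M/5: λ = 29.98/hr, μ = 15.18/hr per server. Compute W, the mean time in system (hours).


a = 1.9750; ρ = 0.3950; P₀ = 0.137800
Lq = P₀·a^c·ρ/(c!(1−ρ)²) = 0.03723
Wq = Lq/λ = 0.03723/29.98 = 0.001242 hr
W = Wq + 1/μ = 0.001242 + 0.06588 = 0.06712 hr

Final: 0.06712 hr


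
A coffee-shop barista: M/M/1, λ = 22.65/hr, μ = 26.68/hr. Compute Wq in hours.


ρ = 22.65/26.68 = 0.8490
Wq = ρ/(μ−λ) = 0.8490/(26.68 − 22.65) = 0.8490/4.03 = 0.2107 hr

Final: 0.2107 hr
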